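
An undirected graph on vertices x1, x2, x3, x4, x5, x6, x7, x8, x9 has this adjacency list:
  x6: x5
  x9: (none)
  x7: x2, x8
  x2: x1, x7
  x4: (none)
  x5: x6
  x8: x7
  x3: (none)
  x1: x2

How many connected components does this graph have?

From x1: component {x1, x2, x7, x8}.
From x3: component {x3}.
From x4: component {x4}.
From x5: component {x5, x6}.
From x9: component {x9}.
That's 5 components.

5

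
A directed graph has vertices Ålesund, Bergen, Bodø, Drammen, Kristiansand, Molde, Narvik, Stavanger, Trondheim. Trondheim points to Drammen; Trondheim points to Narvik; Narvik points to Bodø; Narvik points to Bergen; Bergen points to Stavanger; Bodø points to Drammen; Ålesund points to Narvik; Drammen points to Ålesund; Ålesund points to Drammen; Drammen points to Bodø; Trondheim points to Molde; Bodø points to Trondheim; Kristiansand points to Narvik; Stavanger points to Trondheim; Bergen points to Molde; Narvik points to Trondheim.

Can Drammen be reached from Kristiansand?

Yes

Explore from Kristiansand.
Distance 1: reach Narvik.
Distance 2: reach Bergen, Bodø, Trondheim.
Distance 3: reach Drammen, Molde, Stavanger.
Found Drammen.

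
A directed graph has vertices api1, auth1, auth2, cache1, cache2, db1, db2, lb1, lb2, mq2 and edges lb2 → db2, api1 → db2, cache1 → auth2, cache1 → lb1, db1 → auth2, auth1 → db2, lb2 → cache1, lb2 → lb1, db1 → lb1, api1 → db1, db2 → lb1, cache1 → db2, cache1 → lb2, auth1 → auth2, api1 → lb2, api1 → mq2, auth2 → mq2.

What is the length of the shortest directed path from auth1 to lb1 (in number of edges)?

2

Distance 0: auth1.
Distance 1: auth2, db2.
Distance 2: lb1, mq2 — contains lb1.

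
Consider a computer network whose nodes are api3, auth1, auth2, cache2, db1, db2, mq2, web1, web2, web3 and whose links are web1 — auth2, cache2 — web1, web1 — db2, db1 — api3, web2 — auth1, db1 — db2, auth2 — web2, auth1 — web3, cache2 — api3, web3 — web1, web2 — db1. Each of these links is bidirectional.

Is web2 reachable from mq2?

mq2 has no edges, so nothing is reachable from it.

No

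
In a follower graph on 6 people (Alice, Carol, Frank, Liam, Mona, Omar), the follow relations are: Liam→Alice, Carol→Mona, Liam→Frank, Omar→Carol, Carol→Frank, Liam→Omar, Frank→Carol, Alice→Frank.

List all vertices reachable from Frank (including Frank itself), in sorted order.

Carol, Frank, Mona

Start at Frank.
Its neighbours: Carol.
Then their neighbours: Mona.
Nothing further is reachable.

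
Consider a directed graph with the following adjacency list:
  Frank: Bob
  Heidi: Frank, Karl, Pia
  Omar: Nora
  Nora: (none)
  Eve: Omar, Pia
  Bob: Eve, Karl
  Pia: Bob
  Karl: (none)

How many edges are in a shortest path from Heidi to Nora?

Distance 0: Heidi.
Distance 1: Frank, Karl, Pia.
Distance 2: Bob.
Distance 3: Eve.
Distance 4: Omar.
Distance 5: Nora — contains Nora.

5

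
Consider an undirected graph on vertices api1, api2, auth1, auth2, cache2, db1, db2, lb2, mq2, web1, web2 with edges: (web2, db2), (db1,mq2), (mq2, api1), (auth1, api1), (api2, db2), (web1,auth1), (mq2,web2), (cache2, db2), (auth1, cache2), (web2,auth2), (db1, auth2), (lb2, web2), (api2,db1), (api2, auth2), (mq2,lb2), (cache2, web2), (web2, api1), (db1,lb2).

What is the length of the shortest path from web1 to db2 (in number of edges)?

3

Distance 0: web1.
Distance 1: auth1.
Distance 2: api1, cache2.
Distance 3: db2, mq2, web2 — contains db2.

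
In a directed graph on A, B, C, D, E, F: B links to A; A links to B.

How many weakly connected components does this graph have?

From A: component {A, B}.
From C: component {C}.
From D: component {D}.
From E: component {E}.
From F: component {F}.
That's 5 components.

5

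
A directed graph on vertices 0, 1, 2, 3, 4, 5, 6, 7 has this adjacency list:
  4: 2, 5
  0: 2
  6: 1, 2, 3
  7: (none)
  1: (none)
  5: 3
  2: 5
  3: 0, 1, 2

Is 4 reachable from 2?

No

Explore from 2.
Distance 1: reach 5.
Distance 2: reach 3.
Distance 3: reach 0, 1.
The search from 2 is exhausted; no directed path reaches 4.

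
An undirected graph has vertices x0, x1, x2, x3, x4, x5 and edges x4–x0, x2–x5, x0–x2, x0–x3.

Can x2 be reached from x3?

Explore from x3.
Distance 1: reach x0.
Distance 2: reach x2, x4.
Found x2.

Yes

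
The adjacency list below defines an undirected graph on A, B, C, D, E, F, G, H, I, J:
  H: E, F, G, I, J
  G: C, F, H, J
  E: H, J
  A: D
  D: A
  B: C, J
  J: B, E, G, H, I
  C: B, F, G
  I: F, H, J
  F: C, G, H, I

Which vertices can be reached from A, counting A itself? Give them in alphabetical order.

Start at A.
Its neighbours: D.
Nothing further is reachable.

A, D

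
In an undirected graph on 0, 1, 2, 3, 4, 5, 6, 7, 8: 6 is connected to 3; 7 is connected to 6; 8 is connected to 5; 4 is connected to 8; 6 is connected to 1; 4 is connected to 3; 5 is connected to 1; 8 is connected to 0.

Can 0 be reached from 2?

2 has no edges, so nothing is reachable from it.

No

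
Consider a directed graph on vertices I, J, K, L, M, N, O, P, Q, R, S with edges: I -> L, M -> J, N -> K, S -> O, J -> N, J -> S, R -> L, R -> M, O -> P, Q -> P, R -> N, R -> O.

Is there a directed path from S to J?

No

Explore from S.
Distance 1: reach O.
Distance 2: reach P.
The search from S is exhausted; no directed path reaches J.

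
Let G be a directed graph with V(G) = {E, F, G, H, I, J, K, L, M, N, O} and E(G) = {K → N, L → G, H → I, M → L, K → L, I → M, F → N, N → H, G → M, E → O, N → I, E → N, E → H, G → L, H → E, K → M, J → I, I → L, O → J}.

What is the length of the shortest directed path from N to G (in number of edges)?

3

Distance 0: N.
Distance 1: H, I.
Distance 2: E, L, M.
Distance 3: G, O — contains G.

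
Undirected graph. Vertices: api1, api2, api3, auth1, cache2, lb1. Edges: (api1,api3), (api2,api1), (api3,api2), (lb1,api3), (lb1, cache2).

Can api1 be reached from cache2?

Explore from cache2.
Distance 1: reach lb1.
Distance 2: reach api3.
Distance 3: reach api1, api2.
Found api1.

Yes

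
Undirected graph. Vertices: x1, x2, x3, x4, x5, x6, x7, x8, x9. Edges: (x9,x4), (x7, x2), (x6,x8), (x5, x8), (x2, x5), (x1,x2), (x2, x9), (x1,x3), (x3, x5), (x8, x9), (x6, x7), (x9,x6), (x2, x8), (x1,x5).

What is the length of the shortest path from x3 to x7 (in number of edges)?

Distance 0: x3.
Distance 1: x1, x5.
Distance 2: x2, x8.
Distance 3: x6, x7, x9 — contains x7.

3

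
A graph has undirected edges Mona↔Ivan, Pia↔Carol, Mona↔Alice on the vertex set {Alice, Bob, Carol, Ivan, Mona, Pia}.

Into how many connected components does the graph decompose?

From Alice: component {Alice, Ivan, Mona}.
From Bob: component {Bob}.
From Carol: component {Carol, Pia}.
That's 3 components.

3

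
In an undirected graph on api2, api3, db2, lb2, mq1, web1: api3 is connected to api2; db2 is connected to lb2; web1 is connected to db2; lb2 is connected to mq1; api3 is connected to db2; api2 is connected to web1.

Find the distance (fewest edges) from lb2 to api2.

3

Distance 0: lb2.
Distance 1: db2, mq1.
Distance 2: api3, web1.
Distance 3: api2 — contains api2.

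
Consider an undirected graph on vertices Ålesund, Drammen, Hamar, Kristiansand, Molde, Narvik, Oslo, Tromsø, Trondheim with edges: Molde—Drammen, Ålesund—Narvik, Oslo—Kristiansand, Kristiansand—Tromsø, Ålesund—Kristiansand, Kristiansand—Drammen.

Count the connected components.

From Ålesund: component {Ålesund, Drammen, Kristiansand, Molde, Narvik, Oslo, Tromsø}.
From Hamar: component {Hamar}.
From Trondheim: component {Trondheim}.
That's 3 components.

3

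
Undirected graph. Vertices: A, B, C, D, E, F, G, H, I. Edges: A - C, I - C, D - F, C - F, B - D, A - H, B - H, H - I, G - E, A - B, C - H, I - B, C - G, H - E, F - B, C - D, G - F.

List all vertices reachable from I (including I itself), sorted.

A, B, C, D, E, F, G, H, I

Start at I.
Its neighbours: B, C, H.
Then their neighbours: A, D, E, F, G.
Every vertex is now reached.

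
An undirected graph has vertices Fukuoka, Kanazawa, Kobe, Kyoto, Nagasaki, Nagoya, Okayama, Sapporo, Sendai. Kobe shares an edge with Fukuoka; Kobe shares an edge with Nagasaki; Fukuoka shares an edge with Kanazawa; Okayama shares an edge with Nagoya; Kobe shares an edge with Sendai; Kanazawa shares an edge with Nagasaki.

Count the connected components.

4

From Fukuoka: component {Fukuoka, Kanazawa, Kobe, Nagasaki, Sendai}.
From Kyoto: component {Kyoto}.
From Nagoya: component {Nagoya, Okayama}.
From Sapporo: component {Sapporo}.
That's 4 components.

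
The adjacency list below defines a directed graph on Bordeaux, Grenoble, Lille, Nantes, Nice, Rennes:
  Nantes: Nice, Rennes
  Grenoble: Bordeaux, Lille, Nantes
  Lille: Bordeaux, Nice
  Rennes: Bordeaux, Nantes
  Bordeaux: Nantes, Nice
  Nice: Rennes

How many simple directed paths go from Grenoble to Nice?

7

Grenoble→Bordeaux→Nantes→Nice
Grenoble→Bordeaux→Nice
Grenoble→Lille→Bordeaux→Nantes→Nice
Grenoble→Lille→Bordeaux→Nice
Grenoble→Lille→Nice
Grenoble→Nantes→Nice
Grenoble→Nantes→Rennes→Bordeaux→Nice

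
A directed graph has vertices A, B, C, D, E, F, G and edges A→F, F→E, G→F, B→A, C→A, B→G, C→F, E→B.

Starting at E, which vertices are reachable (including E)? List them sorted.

Start at E.
Its neighbours: B.
Then their neighbours: A, G.
Then next layer: F.
Nothing further is reachable.

A, B, E, F, G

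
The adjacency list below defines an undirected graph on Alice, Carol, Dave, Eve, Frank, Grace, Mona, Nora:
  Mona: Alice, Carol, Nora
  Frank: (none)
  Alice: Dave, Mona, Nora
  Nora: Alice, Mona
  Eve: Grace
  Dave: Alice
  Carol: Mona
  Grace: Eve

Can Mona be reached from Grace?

Explore from Grace.
Distance 1: reach Eve.
The search is exhausted without reaching Mona; it lies in a different component.

No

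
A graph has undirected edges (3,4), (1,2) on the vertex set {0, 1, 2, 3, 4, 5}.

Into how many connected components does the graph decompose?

4

From 0: component {0}.
From 1: component {1, 2}.
From 3: component {3, 4}.
From 5: component {5}.
That's 4 components.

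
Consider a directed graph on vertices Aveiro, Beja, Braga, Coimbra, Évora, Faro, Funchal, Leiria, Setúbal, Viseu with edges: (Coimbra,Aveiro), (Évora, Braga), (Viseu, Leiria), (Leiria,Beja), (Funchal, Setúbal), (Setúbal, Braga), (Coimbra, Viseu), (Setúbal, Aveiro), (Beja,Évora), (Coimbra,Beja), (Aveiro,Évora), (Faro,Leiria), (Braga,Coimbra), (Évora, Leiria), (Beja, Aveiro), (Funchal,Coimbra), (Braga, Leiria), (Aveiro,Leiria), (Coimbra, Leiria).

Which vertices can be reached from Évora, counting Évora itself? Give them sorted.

Start at Évora.
Its neighbours: Braga, Leiria.
Then their neighbours: Beja, Coimbra.
Then next layer: Aveiro, Viseu.
Nothing further is reachable.

Aveiro, Beja, Braga, Coimbra, Évora, Leiria, Viseu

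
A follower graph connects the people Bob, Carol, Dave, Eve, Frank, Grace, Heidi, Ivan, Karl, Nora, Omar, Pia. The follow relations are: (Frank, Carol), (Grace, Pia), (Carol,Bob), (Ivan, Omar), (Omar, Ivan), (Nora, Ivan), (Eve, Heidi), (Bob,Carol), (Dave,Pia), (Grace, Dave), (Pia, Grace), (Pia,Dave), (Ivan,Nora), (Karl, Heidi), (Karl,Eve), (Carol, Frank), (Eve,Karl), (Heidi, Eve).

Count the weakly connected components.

4

From Bob: component {Bob, Carol, Frank}.
From Dave: component {Dave, Grace, Pia}.
From Eve: component {Eve, Heidi, Karl}.
From Ivan: component {Ivan, Nora, Omar}.
That's 4 components.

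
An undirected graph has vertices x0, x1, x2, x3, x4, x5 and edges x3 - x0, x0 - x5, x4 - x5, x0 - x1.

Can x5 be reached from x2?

x2 has no edges, so nothing is reachable from it.

No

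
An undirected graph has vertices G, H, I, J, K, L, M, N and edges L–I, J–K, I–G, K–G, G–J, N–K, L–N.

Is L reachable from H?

No

H has no edges, so nothing is reachable from it.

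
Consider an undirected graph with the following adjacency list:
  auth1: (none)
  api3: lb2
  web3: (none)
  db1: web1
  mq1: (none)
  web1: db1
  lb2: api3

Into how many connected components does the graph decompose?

From api3: component {api3, lb2}.
From auth1: component {auth1}.
From db1: component {db1, web1}.
From mq1: component {mq1}.
From web3: component {web3}.
That's 5 components.

5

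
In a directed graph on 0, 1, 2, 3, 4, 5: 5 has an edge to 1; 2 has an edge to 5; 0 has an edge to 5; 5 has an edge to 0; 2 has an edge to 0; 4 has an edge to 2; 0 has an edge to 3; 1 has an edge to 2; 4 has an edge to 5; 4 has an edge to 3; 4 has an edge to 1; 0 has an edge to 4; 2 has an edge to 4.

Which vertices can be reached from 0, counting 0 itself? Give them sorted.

Start at 0.
Its neighbours: 3, 4, 5.
Then their neighbours: 1, 2.
Every vertex is now reached.

0, 1, 2, 3, 4, 5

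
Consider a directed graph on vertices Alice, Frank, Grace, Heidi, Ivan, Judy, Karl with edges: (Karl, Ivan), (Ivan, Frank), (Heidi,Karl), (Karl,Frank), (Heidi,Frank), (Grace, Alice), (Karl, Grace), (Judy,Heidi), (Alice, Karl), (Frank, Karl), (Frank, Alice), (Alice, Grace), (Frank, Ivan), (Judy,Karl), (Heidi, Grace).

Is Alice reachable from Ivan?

Yes

Explore from Ivan.
Distance 1: reach Frank.
Distance 2: reach Alice, Karl.
Found Alice.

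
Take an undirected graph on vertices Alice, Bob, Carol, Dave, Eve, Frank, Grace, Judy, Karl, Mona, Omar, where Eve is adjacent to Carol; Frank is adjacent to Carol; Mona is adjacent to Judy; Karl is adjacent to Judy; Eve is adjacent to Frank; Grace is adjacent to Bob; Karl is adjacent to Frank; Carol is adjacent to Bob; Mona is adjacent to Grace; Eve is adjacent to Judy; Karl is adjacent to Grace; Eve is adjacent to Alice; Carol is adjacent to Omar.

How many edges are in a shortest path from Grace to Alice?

4

Distance 0: Grace.
Distance 1: Bob, Karl, Mona.
Distance 2: Carol, Frank, Judy.
Distance 3: Eve, Omar.
Distance 4: Alice — contains Alice.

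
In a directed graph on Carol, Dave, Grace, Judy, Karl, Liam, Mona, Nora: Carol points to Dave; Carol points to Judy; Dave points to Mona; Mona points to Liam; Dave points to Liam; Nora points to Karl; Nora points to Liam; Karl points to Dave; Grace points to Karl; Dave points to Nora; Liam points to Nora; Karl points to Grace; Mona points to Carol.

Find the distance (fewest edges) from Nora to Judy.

Distance 0: Nora.
Distance 1: Karl, Liam.
Distance 2: Dave, Grace.
Distance 3: Mona.
Distance 4: Carol.
Distance 5: Judy — contains Judy.

5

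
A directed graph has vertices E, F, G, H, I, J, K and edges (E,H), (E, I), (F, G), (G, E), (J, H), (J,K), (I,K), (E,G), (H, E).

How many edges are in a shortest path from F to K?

4

Distance 0: F.
Distance 1: G.
Distance 2: E.
Distance 3: H, I.
Distance 4: K — contains K.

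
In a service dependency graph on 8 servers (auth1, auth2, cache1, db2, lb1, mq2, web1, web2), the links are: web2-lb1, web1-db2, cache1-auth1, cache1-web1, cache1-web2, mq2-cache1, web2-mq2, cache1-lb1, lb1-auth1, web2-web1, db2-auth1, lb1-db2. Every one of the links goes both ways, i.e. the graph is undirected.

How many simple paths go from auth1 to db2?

auth1–cache1–lb1–db2
auth1–cache1–lb1–web2–web1–db2
auth1–cache1–mq2–web2–lb1–db2
auth1–cache1–mq2–web2–web1–db2
auth1–cache1–web1–db2
auth1–cache1–web1–web2–lb1–db2
auth1–cache1–web2–lb1–db2
auth1–cache1–web2–web1–db2
... and 8 more.

16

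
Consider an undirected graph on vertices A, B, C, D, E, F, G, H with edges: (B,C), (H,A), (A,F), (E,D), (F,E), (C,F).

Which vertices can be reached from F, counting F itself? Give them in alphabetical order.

Start at F.
Its neighbours: A, C, E.
Then their neighbours: B, D, H.
Nothing further is reachable.

A, B, C, D, E, F, H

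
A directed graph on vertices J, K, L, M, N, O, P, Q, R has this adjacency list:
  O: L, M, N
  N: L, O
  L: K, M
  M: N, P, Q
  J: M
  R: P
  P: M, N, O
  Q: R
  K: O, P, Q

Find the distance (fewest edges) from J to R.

Distance 0: J.
Distance 1: M.
Distance 2: N, P, Q.
Distance 3: L, O, R — contains R.

3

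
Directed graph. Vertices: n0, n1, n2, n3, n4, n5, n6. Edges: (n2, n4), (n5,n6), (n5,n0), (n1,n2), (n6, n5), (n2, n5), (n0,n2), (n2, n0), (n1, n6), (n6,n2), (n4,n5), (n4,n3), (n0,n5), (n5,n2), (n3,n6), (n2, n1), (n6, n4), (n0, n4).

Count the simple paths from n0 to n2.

n0→n2
n0→n4→n3→n6→n2
n0→n4→n3→n6→n5→n2
n0→n4→n5→n2
n0→n4→n5→n6→n2
n0→n5→n2
n0→n5→n6→n2

7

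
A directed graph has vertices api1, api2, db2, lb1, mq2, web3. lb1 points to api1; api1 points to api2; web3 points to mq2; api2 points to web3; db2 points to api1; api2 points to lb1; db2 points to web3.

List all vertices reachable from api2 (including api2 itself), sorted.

Start at api2.
Its neighbours: lb1, web3.
Then their neighbours: api1, mq2.
Nothing further is reachable.

api1, api2, lb1, mq2, web3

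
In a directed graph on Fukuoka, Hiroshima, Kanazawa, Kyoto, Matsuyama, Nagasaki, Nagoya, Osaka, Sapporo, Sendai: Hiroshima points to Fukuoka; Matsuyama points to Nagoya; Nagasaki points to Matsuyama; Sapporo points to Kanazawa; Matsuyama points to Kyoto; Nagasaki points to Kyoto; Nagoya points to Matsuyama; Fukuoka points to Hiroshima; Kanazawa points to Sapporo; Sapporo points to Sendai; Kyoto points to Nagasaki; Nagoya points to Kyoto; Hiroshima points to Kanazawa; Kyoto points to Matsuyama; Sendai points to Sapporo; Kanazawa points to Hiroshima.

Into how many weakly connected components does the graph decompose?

3

From Fukuoka: component {Fukuoka, Hiroshima, Kanazawa, Sapporo, Sendai}.
From Kyoto: component {Kyoto, Matsuyama, Nagasaki, Nagoya}.
From Osaka: component {Osaka}.
That's 3 components.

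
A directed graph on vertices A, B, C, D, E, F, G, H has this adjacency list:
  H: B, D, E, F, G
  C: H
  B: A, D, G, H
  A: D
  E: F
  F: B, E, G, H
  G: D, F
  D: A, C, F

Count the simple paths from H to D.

15

H→B→A→D
H→B→D
H→B→G→D
H→D
H→E→F→B→A→D
H→E→F→B→D
H→E→F→B→G→D
H→E→F→G→D
H→F→B→A→D
H→F→B→D
H→F→B→G→D
H→F→G→D
H→G→D
H→G→F→B→A→D
H→G→F→B→D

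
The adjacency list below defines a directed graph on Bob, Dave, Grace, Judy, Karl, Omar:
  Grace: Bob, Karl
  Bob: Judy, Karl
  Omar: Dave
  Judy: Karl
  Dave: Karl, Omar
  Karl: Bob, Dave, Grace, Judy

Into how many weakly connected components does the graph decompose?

From Bob: component {Bob, Dave, Grace, Judy, Karl, Omar}.
That's 1 component.

1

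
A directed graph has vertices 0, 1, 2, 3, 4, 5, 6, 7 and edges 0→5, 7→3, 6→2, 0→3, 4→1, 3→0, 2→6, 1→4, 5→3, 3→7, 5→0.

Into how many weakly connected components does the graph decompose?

From 0: component {0, 3, 5, 7}.
From 1: component {1, 4}.
From 2: component {2, 6}.
That's 3 components.

3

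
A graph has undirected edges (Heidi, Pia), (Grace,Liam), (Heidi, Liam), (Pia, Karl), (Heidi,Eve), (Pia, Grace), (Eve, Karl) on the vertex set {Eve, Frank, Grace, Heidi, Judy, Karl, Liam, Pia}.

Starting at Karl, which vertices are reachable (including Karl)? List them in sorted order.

Eve, Grace, Heidi, Karl, Liam, Pia

Start at Karl.
Its neighbours: Eve, Pia.
Then their neighbours: Grace, Heidi.
Then next layer: Liam.
Nothing further is reachable.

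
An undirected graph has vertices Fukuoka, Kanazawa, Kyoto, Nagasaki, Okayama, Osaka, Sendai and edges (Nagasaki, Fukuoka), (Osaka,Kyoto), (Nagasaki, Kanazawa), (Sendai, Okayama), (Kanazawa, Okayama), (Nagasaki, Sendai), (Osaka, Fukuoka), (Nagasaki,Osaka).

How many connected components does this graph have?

1

From Fukuoka: component {Fukuoka, Kanazawa, Kyoto, Nagasaki, Okayama, Osaka, Sendai}.
That's 1 component.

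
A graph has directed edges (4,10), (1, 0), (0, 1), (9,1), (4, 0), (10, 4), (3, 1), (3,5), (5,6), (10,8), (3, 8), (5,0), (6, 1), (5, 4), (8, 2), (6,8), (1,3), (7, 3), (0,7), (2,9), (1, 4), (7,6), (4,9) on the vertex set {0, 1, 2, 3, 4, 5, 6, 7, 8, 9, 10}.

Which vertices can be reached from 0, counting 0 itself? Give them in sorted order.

Start at 0.
Its neighbours: 1, 7.
Then their neighbours: 3, 4, 6.
Then next layer: 5, 8, 9, 10.
Then next layer: 2.
Every vertex is now reached.

0, 1, 2, 3, 4, 5, 6, 7, 8, 9, 10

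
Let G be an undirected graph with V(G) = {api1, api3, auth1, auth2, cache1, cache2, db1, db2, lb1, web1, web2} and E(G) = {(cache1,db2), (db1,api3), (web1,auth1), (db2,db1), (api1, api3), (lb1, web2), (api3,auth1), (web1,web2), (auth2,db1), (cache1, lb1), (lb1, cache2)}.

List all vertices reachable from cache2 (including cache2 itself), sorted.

api1, api3, auth1, auth2, cache1, cache2, db1, db2, lb1, web1, web2

Start at cache2.
Its neighbours: lb1.
Then their neighbours: cache1, web2.
Then next layer: db2, web1.
Then next layer: auth1, db1.
Then next layer: api3, auth2.
Then next layer: api1.
Every vertex is now reached.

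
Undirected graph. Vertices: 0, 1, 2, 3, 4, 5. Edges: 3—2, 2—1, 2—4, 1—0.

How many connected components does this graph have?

From 0: component {0, 1, 2, 3, 4}.
From 5: component {5}.
That's 2 components.

2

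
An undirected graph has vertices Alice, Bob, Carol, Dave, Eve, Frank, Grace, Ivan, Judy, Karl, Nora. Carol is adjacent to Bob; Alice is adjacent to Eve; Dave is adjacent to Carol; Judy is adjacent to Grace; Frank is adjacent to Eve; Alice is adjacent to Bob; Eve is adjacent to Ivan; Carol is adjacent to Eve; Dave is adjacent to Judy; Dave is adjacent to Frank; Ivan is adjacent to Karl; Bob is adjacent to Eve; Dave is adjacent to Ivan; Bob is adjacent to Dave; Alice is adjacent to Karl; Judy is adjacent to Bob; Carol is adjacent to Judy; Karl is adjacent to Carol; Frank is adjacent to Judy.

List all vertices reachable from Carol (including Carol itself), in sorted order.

Alice, Bob, Carol, Dave, Eve, Frank, Grace, Ivan, Judy, Karl

Start at Carol.
Its neighbours: Bob, Dave, Eve, Judy, Karl.
Then their neighbours: Alice, Frank, Grace, Ivan.
Nothing further is reachable.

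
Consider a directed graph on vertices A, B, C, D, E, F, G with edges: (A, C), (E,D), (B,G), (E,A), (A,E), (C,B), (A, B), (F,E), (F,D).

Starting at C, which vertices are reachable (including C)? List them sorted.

Start at C.
Its neighbours: B.
Then their neighbours: G.
Nothing further is reachable.

B, C, G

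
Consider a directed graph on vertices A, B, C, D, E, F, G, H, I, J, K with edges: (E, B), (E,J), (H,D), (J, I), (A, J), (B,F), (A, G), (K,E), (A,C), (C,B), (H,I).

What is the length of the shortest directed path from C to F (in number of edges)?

2

Distance 0: C.
Distance 1: B.
Distance 2: F — contains F.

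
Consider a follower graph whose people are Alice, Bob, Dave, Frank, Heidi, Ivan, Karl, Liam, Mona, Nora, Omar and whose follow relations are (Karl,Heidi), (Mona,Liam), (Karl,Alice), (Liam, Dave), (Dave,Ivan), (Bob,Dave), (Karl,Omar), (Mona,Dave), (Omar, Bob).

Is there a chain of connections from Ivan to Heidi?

No

Ivan has no outgoing edges, so nothing is reachable from it.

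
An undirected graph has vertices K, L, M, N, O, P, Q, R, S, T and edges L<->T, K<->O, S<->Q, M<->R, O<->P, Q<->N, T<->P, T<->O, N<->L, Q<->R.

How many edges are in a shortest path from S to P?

5

Distance 0: S.
Distance 1: Q.
Distance 2: N, R.
Distance 3: L, M.
Distance 4: T.
Distance 5: O, P — contains P.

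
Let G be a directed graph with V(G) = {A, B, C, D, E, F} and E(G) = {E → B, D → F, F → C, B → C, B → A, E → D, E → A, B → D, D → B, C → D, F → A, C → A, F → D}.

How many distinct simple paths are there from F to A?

F→A
F→C→A
F→C→D→B→A
F→D→B→A
F→D→B→C→A

5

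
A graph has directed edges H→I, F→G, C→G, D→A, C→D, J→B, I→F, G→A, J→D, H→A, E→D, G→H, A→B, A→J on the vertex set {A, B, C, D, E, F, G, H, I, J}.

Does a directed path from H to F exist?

Yes

Explore from H.
Distance 1: reach A, I.
Distance 2: reach B, F, J.
Found F.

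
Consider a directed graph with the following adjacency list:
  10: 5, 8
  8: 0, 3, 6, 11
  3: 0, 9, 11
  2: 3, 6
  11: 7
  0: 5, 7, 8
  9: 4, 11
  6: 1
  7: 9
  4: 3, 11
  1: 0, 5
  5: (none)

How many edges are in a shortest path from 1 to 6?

3

Distance 0: 1.
Distance 1: 0, 5.
Distance 2: 7, 8.
Distance 3: 3, 6, 9, 11 — contains 6.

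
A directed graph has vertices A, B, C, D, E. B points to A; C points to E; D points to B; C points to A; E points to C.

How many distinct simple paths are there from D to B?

1

D→B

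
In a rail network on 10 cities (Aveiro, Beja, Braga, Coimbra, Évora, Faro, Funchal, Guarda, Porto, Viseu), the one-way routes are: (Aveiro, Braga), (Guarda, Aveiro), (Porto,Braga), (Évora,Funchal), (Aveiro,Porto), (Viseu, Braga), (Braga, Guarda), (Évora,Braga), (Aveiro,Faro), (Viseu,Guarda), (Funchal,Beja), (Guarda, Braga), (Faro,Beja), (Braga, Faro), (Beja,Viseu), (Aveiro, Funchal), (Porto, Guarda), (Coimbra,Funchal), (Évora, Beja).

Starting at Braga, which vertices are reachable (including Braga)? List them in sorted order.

Aveiro, Beja, Braga, Faro, Funchal, Guarda, Porto, Viseu

Start at Braga.
Its neighbours: Faro, Guarda.
Then their neighbours: Aveiro, Beja.
Then next layer: Funchal, Porto, Viseu.
Nothing further is reachable.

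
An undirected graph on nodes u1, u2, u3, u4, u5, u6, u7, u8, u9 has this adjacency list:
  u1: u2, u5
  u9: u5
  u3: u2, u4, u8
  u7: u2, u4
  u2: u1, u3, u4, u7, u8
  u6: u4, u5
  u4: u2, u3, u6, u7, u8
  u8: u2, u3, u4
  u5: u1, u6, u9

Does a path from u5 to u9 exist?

Explore from u5.
Distance 1: reach u1, u6, u9.
Found u9.

Yes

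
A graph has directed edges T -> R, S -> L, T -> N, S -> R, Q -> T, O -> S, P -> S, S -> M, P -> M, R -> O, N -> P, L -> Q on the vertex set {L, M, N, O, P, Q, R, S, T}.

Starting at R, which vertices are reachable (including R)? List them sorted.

L, M, N, O, P, Q, R, S, T

Start at R.
Its neighbours: O.
Then their neighbours: S.
Then next layer: L, M.
Then next layer: Q.
Then next layer: T.
Then next layer: N.
Then next layer: P.
Every vertex is now reached.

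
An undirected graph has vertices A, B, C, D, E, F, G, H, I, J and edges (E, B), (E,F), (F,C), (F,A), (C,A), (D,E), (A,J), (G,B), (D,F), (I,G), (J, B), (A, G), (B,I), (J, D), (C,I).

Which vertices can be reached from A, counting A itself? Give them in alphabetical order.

Start at A.
Its neighbours: C, F, G, J.
Then their neighbours: B, D, E, I.
Nothing further is reachable.

A, B, C, D, E, F, G, I, J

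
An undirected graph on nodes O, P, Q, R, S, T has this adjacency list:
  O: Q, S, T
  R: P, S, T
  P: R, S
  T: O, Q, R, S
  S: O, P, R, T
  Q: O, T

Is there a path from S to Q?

Yes

Explore from S.
Distance 1: reach O, P, R, T.
Distance 2: reach Q.
Found Q.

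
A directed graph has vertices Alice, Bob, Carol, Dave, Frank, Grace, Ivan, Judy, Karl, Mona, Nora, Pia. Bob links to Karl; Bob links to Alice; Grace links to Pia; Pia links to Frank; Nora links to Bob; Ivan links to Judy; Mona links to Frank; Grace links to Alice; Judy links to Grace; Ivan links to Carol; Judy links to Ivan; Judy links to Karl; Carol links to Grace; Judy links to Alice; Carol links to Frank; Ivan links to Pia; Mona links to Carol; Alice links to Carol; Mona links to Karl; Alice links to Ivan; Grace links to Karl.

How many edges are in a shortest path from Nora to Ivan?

Distance 0: Nora.
Distance 1: Bob.
Distance 2: Alice, Karl.
Distance 3: Carol, Ivan — contains Ivan.

3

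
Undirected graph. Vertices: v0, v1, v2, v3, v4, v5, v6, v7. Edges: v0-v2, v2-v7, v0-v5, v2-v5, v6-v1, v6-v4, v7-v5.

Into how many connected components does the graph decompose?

From v0: component {v0, v2, v5, v7}.
From v1: component {v1, v4, v6}.
From v3: component {v3}.
That's 3 components.

3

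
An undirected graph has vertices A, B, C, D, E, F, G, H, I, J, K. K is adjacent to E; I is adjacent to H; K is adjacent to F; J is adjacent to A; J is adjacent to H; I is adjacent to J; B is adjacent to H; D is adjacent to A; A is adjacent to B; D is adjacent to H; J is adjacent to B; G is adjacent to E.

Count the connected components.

From A: component {A, B, D, H, I, J}.
From C: component {C}.
From E: component {E, F, G, K}.
That's 3 components.

3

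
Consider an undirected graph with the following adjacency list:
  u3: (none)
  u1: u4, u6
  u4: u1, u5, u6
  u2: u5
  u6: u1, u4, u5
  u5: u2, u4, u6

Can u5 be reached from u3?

u3 has no edges, so nothing is reachable from it.

No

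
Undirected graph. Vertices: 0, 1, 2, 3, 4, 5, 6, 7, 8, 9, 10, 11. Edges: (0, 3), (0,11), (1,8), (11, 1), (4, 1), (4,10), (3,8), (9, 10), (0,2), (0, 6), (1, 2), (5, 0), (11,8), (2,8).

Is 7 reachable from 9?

No

Explore from 9.
Distance 1: reach 10.
Distance 2: reach 4.
Distance 3: reach 1.
Distance 4: reach 2, 8, 11.
Distance 5: reach 0, 3.
Distance 6: reach 5, 6.
The search is exhausted without reaching 7; it lies in a different component.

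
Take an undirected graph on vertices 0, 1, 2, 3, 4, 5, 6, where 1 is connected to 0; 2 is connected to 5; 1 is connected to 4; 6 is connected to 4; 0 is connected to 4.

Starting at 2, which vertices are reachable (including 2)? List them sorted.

Start at 2.
Its neighbours: 5.
Nothing further is reachable.

2, 5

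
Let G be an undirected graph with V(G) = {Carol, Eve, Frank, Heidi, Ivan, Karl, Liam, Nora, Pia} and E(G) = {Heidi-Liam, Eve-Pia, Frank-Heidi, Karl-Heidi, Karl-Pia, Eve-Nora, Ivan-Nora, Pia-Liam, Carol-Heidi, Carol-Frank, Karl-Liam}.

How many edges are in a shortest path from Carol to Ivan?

6

Distance 0: Carol.
Distance 1: Frank, Heidi.
Distance 2: Karl, Liam.
Distance 3: Pia.
Distance 4: Eve.
Distance 5: Nora.
Distance 6: Ivan — contains Ivan.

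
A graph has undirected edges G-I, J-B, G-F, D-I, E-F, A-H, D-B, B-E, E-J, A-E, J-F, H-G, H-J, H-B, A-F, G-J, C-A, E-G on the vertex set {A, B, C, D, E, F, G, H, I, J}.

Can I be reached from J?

Yes

Explore from J.
Distance 1: reach B, E, F, G, H.
Distance 2: reach A, D, I.
Found I.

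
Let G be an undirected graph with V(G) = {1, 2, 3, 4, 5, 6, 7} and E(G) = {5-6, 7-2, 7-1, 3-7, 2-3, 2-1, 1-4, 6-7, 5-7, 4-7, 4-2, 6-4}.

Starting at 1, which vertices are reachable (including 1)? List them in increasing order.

1, 2, 3, 4, 5, 6, 7

Start at 1.
Its neighbours: 2, 4, 7.
Then their neighbours: 3, 5, 6.
Every vertex is now reached.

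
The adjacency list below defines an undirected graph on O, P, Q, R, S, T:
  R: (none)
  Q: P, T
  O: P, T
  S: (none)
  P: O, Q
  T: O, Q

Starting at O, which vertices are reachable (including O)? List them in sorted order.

O, P, Q, T

Start at O.
Its neighbours: P, T.
Then their neighbours: Q.
Nothing further is reachable.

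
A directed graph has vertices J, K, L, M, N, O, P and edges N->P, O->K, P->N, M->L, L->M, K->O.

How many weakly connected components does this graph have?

4

From J: component {J}.
From K: component {K, O}.
From L: component {L, M}.
From N: component {N, P}.
That's 4 components.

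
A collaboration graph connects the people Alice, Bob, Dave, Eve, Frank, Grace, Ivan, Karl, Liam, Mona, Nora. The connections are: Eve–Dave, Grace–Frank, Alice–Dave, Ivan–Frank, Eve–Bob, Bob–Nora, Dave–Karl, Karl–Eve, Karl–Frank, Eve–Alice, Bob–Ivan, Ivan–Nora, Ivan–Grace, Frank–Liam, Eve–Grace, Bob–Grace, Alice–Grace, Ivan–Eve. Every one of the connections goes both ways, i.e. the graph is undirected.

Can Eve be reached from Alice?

Explore from Alice.
Distance 1: reach Dave, Eve, Grace.
Found Eve.

Yes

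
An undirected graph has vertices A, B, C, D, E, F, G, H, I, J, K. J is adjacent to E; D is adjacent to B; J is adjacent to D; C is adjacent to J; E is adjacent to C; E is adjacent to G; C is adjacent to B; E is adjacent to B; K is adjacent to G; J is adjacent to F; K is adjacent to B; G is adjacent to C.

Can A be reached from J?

No

Explore from J.
Distance 1: reach C, D, E, F.
Distance 2: reach B, G.
Distance 3: reach K.
The search is exhausted without reaching A; it lies in a different component.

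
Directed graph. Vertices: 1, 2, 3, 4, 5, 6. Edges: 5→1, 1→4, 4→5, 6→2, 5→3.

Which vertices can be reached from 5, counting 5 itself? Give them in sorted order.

1, 3, 4, 5

Start at 5.
Its neighbours: 1, 3.
Then their neighbours: 4.
Nothing further is reachable.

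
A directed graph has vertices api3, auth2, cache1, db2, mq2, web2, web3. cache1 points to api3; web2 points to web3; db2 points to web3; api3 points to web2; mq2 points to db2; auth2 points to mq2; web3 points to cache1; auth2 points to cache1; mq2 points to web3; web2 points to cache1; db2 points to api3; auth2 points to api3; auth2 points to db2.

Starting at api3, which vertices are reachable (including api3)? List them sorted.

Start at api3.
Its neighbours: web2.
Then their neighbours: cache1, web3.
Nothing further is reachable.

api3, cache1, web2, web3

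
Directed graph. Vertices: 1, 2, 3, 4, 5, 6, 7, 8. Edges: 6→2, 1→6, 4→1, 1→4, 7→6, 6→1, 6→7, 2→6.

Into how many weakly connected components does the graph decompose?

From 1: component {1, 2, 4, 6, 7}.
From 3: component {3}.
From 5: component {5}.
From 8: component {8}.
That's 4 components.

4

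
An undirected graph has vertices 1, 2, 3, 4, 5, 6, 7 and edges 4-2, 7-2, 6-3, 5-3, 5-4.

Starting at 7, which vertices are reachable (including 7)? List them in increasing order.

2, 3, 4, 5, 6, 7

Start at 7.
Its neighbours: 2.
Then their neighbours: 4.
Then next layer: 5.
Then next layer: 3.
Then next layer: 6.
Nothing further is reachable.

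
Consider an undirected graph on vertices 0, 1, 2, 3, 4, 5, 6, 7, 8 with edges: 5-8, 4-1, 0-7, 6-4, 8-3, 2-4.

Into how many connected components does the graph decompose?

From 0: component {0, 7}.
From 1: component {1, 2, 4, 6}.
From 3: component {3, 5, 8}.
That's 3 components.

3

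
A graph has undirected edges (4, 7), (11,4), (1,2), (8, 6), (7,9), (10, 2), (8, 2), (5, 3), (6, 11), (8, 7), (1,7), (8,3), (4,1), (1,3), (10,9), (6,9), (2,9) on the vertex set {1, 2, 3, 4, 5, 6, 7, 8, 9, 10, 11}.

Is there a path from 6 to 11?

Explore from 6.
Distance 1: reach 8, 9, 11.
Found 11.

Yes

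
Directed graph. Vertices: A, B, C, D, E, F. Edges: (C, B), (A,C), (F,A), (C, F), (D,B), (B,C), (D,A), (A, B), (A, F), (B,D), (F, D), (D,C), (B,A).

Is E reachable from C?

No

Explore from C.
Distance 1: reach B, F.
Distance 2: reach A, D.
The search from C is exhausted; no directed path reaches E.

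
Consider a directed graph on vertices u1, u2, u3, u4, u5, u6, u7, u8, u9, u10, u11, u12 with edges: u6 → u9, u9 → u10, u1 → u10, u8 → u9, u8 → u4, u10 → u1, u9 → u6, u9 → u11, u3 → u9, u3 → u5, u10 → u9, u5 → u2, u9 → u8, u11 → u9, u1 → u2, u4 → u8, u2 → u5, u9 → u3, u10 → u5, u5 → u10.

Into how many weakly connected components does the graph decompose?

From u1: component {u1, u2, u3, u4, u5, u6, u8, u9, u10, u11}.
From u7: component {u7}.
From u12: component {u12}.
That's 3 components.

3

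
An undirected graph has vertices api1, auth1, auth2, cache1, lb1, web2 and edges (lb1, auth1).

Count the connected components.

5

From api1: component {api1}.
From auth1: component {auth1, lb1}.
From auth2: component {auth2}.
From cache1: component {cache1}.
From web2: component {web2}.
That's 5 components.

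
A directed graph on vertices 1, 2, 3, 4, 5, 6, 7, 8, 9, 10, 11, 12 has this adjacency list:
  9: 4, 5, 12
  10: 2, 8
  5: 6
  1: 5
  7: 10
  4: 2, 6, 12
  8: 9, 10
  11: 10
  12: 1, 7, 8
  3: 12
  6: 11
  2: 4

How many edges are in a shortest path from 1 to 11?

Distance 0: 1.
Distance 1: 5.
Distance 2: 6.
Distance 3: 11 — contains 11.

3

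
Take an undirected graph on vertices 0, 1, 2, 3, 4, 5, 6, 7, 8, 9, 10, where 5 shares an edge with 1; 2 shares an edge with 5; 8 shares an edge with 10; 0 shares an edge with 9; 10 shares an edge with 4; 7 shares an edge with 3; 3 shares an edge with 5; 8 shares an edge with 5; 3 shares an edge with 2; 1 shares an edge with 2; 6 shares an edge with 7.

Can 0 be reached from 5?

Explore from 5.
Distance 1: reach 1, 2, 3, 8.
Distance 2: reach 7, 10.
Distance 3: reach 4, 6.
The search is exhausted without reaching 0; it lies in a different component.

No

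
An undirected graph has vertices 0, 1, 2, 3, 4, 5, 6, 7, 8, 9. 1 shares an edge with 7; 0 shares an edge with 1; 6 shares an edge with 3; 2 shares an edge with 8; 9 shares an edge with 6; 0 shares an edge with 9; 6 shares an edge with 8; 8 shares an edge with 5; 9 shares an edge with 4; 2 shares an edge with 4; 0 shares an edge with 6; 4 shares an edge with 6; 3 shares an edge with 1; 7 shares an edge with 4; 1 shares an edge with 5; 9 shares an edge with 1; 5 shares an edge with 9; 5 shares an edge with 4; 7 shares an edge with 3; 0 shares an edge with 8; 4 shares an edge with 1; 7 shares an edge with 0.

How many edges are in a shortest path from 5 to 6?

2

Distance 0: 5.
Distance 1: 1, 4, 8, 9.
Distance 2: 0, 2, 3, 6, 7 — contains 6.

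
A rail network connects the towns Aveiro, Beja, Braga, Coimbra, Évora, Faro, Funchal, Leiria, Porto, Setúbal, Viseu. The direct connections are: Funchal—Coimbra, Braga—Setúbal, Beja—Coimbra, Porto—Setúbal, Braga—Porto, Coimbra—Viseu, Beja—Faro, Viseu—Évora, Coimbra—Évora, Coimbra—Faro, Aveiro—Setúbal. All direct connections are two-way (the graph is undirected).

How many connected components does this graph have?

3

From Aveiro: component {Aveiro, Braga, Porto, Setúbal}.
From Beja: component {Beja, Coimbra, Évora, Faro, Funchal, Viseu}.
From Leiria: component {Leiria}.
That's 3 components.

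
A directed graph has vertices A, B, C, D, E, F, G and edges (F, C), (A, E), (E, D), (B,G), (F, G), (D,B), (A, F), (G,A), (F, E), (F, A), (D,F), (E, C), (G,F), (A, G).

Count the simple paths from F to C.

4

F→A→E→C
F→C
F→E→C
F→G→A→E→C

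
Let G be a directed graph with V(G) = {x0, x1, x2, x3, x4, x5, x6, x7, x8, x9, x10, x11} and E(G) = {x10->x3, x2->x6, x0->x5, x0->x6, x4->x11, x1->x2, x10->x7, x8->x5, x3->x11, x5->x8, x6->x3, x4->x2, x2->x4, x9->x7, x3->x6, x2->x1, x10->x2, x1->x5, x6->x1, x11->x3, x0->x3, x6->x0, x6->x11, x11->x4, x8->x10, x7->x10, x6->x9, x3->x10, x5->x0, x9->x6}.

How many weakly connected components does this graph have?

From x0: component {x0, x1, x2, x3, x4, x5, x6, x7, x8, x9, x10, x11}.
That's 1 component.

1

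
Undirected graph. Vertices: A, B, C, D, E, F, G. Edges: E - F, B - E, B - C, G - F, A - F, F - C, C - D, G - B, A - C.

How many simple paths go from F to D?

F–A–C–D
F–C–D
F–E–B–C–D
F–G–B–C–D

4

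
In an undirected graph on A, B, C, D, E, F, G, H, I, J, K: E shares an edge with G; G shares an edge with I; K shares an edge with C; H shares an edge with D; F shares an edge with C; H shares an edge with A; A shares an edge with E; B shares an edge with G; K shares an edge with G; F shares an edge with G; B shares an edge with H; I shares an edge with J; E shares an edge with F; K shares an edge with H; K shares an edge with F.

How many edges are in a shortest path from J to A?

Distance 0: J.
Distance 1: I.
Distance 2: G.
Distance 3: B, E, F, K.
Distance 4: A, C, H — contains A.

4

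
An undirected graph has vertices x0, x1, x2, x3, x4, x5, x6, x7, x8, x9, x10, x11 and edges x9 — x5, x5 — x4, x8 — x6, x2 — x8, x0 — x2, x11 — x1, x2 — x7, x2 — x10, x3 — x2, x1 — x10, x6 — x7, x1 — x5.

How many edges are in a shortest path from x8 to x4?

5

Distance 0: x8.
Distance 1: x2, x6.
Distance 2: x0, x3, x7, x10.
Distance 3: x1.
Distance 4: x5, x11.
Distance 5: x4, x9 — contains x4.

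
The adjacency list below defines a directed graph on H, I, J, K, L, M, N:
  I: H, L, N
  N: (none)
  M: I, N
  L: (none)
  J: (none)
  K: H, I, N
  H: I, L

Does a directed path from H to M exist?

No

Explore from H.
Distance 1: reach I, L.
Distance 2: reach N.
The search from H is exhausted; no directed path reaches M.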